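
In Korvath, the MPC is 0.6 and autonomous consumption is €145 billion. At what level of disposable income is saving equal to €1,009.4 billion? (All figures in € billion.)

Y = 2886

S = Y − C = -145 + 0.4Y
-145 + 0.4Y = 1009.4, so 0.4Y = 1154.4 and Y = 2886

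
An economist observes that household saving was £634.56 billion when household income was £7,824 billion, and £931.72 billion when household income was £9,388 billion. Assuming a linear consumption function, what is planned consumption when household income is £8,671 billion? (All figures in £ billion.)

MPS = ΔS/ΔY = (931.72 − 634.56)/(9388 − 7824) = 297.16/1564 = 0.19
MPC = 1 − MPS = 0.81
Autonomous saving = 634.56 − 0.19(7824) = -852, so a = 852
C = 852 + 0.81(8671) = 852 + 7023.51 = 7875.51

C = 7875.51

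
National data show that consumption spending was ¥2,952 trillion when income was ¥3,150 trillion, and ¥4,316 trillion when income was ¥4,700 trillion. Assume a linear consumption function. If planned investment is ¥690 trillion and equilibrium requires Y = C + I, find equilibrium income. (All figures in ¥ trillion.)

MPC = (4316 − 2952)/(4700 − 3150) = 1364/1550 = 0.88
a = 2952 − 0.88(3150) = 180
Equilibrium: Y = 180 + 0.88Y + 690
0.12Y = 870, so Y = 870/0.12 = 7250

Y = 7250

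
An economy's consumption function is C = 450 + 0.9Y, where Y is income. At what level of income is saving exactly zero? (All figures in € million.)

At break-even, C = Y: 450 + 0.9Y = Y
0.1Y = 450, so Y = 450/0.1 = 4500

Y = 4500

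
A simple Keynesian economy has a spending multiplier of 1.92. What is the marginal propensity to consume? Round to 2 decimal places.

MPC = 0.48

k = 1/(1 − MPC), so 1 − MPC = 1/k = 1/1.92 = 0.5208
MPC = 1 − 0.5208 = 0.48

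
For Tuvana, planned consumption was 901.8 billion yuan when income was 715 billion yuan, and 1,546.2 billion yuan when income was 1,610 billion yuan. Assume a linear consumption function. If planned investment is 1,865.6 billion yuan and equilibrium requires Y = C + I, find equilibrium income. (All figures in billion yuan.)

Y = 8045

MPC = (1546.2 − 901.8)/(1610 − 715) = 644.4/895 = 0.72
a = 901.8 − 0.72(715) = 387
Equilibrium: Y = 387 + 0.72Y + 1865.6
0.28Y = 2252.6, so Y = 2252.6/0.28 = 8045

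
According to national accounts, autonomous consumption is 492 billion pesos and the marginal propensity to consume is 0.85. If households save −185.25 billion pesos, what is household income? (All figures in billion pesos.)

S = Y − C = -492 + 0.15Y
-492 + 0.15Y = -185.25, so 0.15Y = 306.75 and Y = 2045

Y = 2045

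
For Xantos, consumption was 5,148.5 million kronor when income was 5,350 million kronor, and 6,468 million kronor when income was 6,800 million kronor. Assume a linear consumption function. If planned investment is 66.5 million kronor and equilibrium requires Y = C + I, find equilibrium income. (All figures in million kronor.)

MPC = (6468 − 5148.5)/(6800 − 5350) = 1319.5/1450 = 0.91
a = 5148.5 − 0.91(5350) = 280
Equilibrium: Y = 280 + 0.91Y + 66.5
0.09Y = 346.5, so Y = 346.5/0.09 = 3850

Y = 3850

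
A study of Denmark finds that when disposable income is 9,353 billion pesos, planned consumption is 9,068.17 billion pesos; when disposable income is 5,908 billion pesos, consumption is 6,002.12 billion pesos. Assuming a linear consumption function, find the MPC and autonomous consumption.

MPC = ΔC/ΔY = (9068.17 − 6002.12)/(9353 − 5908) = 3066.05/3445 = 0.89
a = C − MPC·Y = 6002.12 − 0.89(5908) = 6002.12 − 5258.12 = 744

MPC = 0.89; a = 744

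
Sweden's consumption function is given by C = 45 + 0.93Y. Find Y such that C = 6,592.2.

45 + 0.93Y = 6592.2
0.93Y = 6547.2, so Y = 6547.2/0.93 = 7040

Y = 7040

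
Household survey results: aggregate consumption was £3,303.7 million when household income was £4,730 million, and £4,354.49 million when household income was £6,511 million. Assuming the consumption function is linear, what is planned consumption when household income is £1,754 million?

C = 1547.86

MPC = (4354.49 − 3303.7)/(6511 − 4730) = 1050.79/1781 = 0.59
a = 3303.7 − 0.59(4730) = 3303.7 − 2790.7 = 513
C = 513 + 0.59(1754) = 513 + 1034.86 = 1547.86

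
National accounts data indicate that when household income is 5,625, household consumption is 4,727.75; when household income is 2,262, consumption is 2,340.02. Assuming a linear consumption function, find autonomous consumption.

a = 734

MPC = ΔC/ΔY = (4727.75 − 2340.02)/(5625 − 2262) = 2387.73/3363 = 0.71
a = C − MPC·Y = 2340.02 − 0.71(2262) = 2340.02 − 1606.02 = 734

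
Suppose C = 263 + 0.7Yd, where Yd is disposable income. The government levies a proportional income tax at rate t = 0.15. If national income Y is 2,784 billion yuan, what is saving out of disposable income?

S = 446.92

Yd = (1 − 0.15)(2784) = 0.85(2784) = 2366.4
C = 263 + 0.7(2366.4) = 263 + 1656.48 = 1919.48
S = Yd − C = 2366.4 − 1919.48 = 446.92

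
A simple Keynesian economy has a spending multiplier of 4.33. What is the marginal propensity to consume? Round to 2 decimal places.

MPC = 0.77

k = 1/(1 − MPC), so 1 − MPC = 1/k = 1/4.33 = 0.2309
MPC = 1 − 0.2309 = 0.77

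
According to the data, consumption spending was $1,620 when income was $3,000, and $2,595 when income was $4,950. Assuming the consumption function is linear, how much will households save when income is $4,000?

S = 1880

MPC = (2595 − 1620)/(4950 − 3000) = 975/1950 = 0.5
a = 1620 − 0.5(3000) = 1620 − 1500 = 120
C = 120 + 0.5(4000) = 2120
S = 4000 − 2120 = 1880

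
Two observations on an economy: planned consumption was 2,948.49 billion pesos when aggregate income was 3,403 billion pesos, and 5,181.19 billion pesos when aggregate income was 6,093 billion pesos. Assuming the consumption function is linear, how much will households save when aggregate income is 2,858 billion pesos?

MPC = (5181.19 − 2948.49)/(6093 − 3403) = 2232.7/2690 = 0.83
a = 2948.49 − 0.83(3403) = 2948.49 − 2824.49 = 124
C = 124 + 0.83(2858) = 2496.14
S = 2858 − 2496.14 = 361.86

S = 361.86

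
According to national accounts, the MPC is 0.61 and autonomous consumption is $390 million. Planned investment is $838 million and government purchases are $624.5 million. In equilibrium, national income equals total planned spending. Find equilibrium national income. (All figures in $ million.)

Y = C + I + G = 390 + 0.61Y + 838 + 624.5
Y − 0.61Y = 1852.5
0.39Y = 1852.5, so Y = 1852.5/0.39 = 4750

Y = 4750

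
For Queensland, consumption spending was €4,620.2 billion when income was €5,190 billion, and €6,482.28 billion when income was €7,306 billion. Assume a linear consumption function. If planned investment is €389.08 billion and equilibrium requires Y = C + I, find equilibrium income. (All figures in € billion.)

MPC = (6482.28 − 4620.2)/(7306 − 5190) = 1862.08/2116 = 0.88
a = 4620.2 − 0.88(5190) = 53
Equilibrium: Y = 53 + 0.88Y + 389.08
0.12Y = 442.08, so Y = 442.08/0.12 = 3684

Y = 3684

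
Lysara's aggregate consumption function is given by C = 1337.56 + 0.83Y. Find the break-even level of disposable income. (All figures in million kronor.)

Y = 7868

At break-even, C = Y: 1337.56 + 0.83Y = Y
0.17Y = 1337.56, so Y = 1337.56/0.17 = 7868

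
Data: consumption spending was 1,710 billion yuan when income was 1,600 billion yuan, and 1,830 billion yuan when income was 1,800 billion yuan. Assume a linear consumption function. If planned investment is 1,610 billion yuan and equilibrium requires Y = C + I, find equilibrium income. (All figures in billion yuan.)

MPC = (1830 − 1710)/(1800 − 1600) = 120/200 = 0.6
a = 1710 − 0.6(1600) = 750
Equilibrium: Y = 750 + 0.6Y + 1610
0.4Y = 2360, so Y = 2360/0.4 = 5900

Y = 5900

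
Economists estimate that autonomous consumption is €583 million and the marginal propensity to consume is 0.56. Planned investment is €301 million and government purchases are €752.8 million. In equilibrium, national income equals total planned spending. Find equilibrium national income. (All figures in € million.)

Y = C + I + G = 583 + 0.56Y + 301 + 752.8
Y − 0.56Y = 1636.8
0.44Y = 1636.8, so Y = 1636.8/0.44 = 3720

Y = 3720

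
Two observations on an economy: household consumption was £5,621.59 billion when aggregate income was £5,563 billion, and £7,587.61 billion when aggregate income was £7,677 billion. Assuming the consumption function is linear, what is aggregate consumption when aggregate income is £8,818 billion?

MPC = (7587.61 − 5621.59)/(7677 − 5563) = 1966.02/2114 = 0.93
a = 5621.59 − 0.93(5563) = 5621.59 − 5173.59 = 448
C = 448 + 0.93(8818) = 448 + 8200.74 = 8648.74

C = 8648.74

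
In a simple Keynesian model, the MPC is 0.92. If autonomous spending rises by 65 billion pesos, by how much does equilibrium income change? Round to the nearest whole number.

ΔY ≈ 813

The multiplier is 1/(1 − MPC) = 1/0.08.
ΔY = 65/0.08 = 812.50 ≈ 813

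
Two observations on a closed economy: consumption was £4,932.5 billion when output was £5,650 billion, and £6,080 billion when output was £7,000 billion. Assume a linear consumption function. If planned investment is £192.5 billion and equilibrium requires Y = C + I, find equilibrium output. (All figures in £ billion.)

Y = 2150

MPC = (6080 − 4932.5)/(7000 − 5650) = 1147.5/1350 = 0.85
a = 4932.5 − 0.85(5650) = 130
Equilibrium: Y = 130 + 0.85Y + 192.5
0.15Y = 322.5, so Y = 322.5/0.15 = 2150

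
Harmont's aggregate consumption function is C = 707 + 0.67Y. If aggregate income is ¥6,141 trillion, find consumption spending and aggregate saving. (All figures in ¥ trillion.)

C = 4821.47; S = 1319.53

C = 707 + 0.67(6141) = 707 + 4114.47 = 4821.47
S = Y − C = 6141 − 4821.47 = 1319.53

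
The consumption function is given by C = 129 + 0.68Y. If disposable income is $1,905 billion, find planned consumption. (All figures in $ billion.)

C = 129 + 0.68(1905) = 129 + 1295.4 = 1424.4

C = 1424.4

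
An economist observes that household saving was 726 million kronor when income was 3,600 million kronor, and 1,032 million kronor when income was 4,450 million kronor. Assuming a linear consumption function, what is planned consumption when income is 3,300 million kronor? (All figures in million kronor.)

MPS = ΔS/ΔY = (1032 − 726)/(4450 − 3600) = 306/850 = 0.36
MPC = 1 − MPS = 0.64
Autonomous saving = 726 − 0.36(3600) = -570, so a = 570
C = 570 + 0.64(3300) = 570 + 2112 = 2682

C = 2682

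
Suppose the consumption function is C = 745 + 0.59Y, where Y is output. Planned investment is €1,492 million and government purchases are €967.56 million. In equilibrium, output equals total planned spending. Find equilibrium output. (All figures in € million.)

Y = C + I + G = 745 + 0.59Y + 1492 + 967.56
Y − 0.59Y = 3204.56
0.41Y = 3204.56, so Y = 3204.56/0.41 = 7816

Y = 7816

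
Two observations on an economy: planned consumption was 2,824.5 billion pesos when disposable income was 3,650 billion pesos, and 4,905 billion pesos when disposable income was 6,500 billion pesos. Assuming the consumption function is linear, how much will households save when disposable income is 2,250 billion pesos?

MPC = (4905 − 2824.5)/(6500 − 3650) = 2080.5/2850 = 0.73
a = 2824.5 − 0.73(3650) = 2824.5 − 2664.5 = 160
C = 160 + 0.73(2250) = 1802.5
S = 2250 − 1802.5 = 447.5

S = 447.5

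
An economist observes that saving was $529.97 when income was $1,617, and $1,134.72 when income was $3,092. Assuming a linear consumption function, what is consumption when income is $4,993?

C = 3078.87

MPS = ΔS/ΔY = (1134.72 − 529.97)/(3092 − 1617) = 604.75/1475 = 0.41
MPC = 1 − MPS = 0.59
Autonomous saving = 529.97 − 0.41(1617) = -133, so a = 133
C = 133 + 0.59(4993) = 133 + 2945.87 = 3078.87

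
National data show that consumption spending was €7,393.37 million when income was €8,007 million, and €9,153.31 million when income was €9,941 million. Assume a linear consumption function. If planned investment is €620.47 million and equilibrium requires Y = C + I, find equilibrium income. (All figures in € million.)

MPC = (9153.31 − 7393.37)/(9941 − 8007) = 1759.94/1934 = 0.91
a = 7393.37 − 0.91(8007) = 107
Equilibrium: Y = 107 + 0.91Y + 620.47
0.09Y = 727.47, so Y = 727.47/0.09 = 8083

Y = 8083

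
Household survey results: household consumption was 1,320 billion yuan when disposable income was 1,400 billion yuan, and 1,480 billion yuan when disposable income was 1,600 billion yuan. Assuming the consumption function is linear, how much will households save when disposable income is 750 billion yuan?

MPC = (1480 − 1320)/(1600 − 1400) = 160/200 = 0.8
a = 1320 − 0.8(1400) = 1320 − 1120 = 200
C = 200 + 0.8(750) = 800
S = 750 − 800 = -50

S = -50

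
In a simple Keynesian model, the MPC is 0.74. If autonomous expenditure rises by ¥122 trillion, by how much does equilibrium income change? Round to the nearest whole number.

The multiplier is 1/(1 − MPC) = 1/0.26.
ΔY = 122/0.26 = 469.23 ≈ 469

ΔY ≈ 469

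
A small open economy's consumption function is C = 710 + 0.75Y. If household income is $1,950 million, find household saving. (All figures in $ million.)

C = 710 + 0.75(1950) = 710 + 1462.5 = 2172.5
S = Y − C = 1950 − 2172.5 = -222.5

S = -222.5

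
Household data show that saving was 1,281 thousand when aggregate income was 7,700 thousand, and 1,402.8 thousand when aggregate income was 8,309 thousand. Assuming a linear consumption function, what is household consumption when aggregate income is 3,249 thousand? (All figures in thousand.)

MPS = ΔS/ΔY = (1402.8 − 1281)/(8309 − 7700) = 121.8/609 = 0.2
MPC = 1 − MPS = 0.8
Autonomous saving = 1281 − 0.2(7700) = -259, so a = 259
C = 259 + 0.8(3249) = 259 + 2599.2 = 2858.2

C = 2858.2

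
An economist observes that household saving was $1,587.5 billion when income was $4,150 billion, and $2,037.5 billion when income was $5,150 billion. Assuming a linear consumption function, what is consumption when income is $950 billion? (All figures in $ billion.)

MPS = ΔS/ΔY = (2037.5 − 1587.5)/(5150 − 4150) = 450/1000 = 0.45
MPC = 1 − MPS = 0.55
Autonomous saving = 1587.5 − 0.45(4150) = -280, so a = 280
C = 280 + 0.55(950) = 280 + 522.5 = 802.5

C = 802.5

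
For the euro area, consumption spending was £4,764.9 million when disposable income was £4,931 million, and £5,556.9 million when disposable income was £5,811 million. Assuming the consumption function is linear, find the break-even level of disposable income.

Y = 3270

MPC = (5556.9 − 4764.9)/(5811 − 4931) = 792/880 = 0.9
a = 4764.9 − 0.9(4931) = 4764.9 − 4437.9 = 327
Break-even: Y = a/(1−MPC) = 327/0.1 = 3270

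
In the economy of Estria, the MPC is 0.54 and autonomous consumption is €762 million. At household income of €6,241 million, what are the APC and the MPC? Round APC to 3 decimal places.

MPC = 0.54 (the slope of the consumption function)
C = 762 + 0.54(6241) = 4132.14, so APC = 4132.14/6241 = 0.662

APC = 0.662; MPC = 0.54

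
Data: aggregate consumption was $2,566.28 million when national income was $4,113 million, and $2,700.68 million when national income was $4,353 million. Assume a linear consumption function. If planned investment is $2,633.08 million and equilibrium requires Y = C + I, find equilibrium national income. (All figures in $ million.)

Y = 6582

MPC = (2700.68 − 2566.28)/(4353 − 4113) = 134.4/240 = 0.56
a = 2566.28 − 0.56(4113) = 263
Equilibrium: Y = 263 + 0.56Y + 2633.08
0.44Y = 2896.08, so Y = 2896.08/0.44 = 6582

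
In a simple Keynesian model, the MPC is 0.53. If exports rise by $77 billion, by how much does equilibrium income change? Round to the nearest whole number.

ΔY ≈ 164

The multiplier is 1/(1 − MPC) = 1/0.47.
ΔY = 77/0.47 = 163.83 ≈ 164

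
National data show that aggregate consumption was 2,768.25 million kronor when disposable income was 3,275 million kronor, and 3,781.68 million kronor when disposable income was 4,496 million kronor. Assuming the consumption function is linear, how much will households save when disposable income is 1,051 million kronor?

S = 128.67

MPC = (3781.68 − 2768.25)/(4496 − 3275) = 1013.43/1221 = 0.83
a = 2768.25 − 0.83(3275) = 2768.25 − 2718.25 = 50
C = 50 + 0.83(1051) = 922.33
S = 1051 − 922.33 = 128.67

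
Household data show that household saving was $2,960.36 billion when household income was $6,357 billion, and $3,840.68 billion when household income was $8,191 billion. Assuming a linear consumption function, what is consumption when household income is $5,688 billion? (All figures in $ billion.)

C = 3048.76

MPS = ΔS/ΔY = (3840.68 − 2960.36)/(8191 − 6357) = 880.32/1834 = 0.48
MPC = 1 − MPS = 0.52
Autonomous saving = 2960.36 − 0.48(6357) = -91, so a = 91
C = 91 + 0.52(5688) = 91 + 2957.76 = 3048.76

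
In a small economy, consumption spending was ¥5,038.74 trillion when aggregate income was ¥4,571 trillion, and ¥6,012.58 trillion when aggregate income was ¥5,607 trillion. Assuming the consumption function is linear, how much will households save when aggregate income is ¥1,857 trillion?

MPC = (6012.58 − 5038.74)/(5607 − 4571) = 973.84/1036 = 0.94
a = 5038.74 − 0.94(4571) = 5038.74 − 4296.74 = 742
C = 742 + 0.94(1857) = 2487.58
S = 1857 − 2487.58 = -630.58

S = -630.58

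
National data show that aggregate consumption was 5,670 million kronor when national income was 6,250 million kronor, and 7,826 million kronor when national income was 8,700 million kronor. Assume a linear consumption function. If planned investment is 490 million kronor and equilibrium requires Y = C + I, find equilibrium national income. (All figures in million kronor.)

Y = 5500

MPC = (7826 − 5670)/(8700 − 6250) = 2156/2450 = 0.88
a = 5670 − 0.88(6250) = 170
Equilibrium: Y = 170 + 0.88Y + 490
0.12Y = 660, so Y = 660/0.12 = 5500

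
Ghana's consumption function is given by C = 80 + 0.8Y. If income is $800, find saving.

S = 80

C = 80 + 0.8(800) = 80 + 640 = 720
S = Y − C = 800 − 720 = 80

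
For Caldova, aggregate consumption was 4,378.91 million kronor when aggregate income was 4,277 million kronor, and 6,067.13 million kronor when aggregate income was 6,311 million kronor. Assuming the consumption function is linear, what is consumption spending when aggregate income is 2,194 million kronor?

MPC = (6067.13 − 4378.91)/(6311 − 4277) = 1688.22/2034 = 0.83
a = 4378.91 − 0.83(4277) = 4378.91 − 3549.91 = 829
C = 829 + 0.83(2194) = 829 + 1821.02 = 2650.02

C = 2650.02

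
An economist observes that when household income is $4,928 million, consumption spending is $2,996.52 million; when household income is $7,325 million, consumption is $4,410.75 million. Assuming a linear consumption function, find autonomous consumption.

MPC = ΔC/ΔY = (4410.75 − 2996.52)/(7325 − 4928) = 1414.23/2397 = 0.59
a = C − MPC·Y = 2996.52 − 0.59(4928) = 2996.52 − 2907.52 = 89

a = 89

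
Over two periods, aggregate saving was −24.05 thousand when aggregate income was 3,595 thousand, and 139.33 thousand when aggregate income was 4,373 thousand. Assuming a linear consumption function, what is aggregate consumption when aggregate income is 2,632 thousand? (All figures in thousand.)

C = 2858.28

MPS = ΔS/ΔY = (139.33 − (-24.05))/(4373 − 3595) = 163.38/778 = 0.21
MPC = 1 − MPS = 0.79
Autonomous saving = -24.05 − 0.21(3595) = -779, so a = 779
C = 779 + 0.79(2632) = 779 + 2079.28 = 2858.28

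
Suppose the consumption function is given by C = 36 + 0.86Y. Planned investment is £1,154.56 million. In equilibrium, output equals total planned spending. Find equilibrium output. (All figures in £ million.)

Y = C + I = 36 + 0.86Y + 1154.56
Y − 0.86Y = 1190.56
0.14Y = 1190.56, so Y = 1190.56/0.14 = 8504

Y = 8504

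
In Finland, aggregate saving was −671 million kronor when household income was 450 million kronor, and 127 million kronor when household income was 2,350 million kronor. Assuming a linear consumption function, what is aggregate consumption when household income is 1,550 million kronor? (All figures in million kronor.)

MPS = ΔS/ΔY = (127 − (-671))/(2350 − 450) = 798/1900 = 0.42
MPC = 1 − MPS = 0.58
Autonomous saving = -671 − 0.42(450) = -860, so a = 860
C = 860 + 0.58(1550) = 860 + 899 = 1759

C = 1759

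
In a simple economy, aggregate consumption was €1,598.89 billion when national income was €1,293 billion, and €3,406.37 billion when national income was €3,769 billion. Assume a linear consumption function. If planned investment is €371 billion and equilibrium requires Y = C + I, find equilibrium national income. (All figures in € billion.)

MPC = (3406.37 − 1598.89)/(3769 − 1293) = 1807.48/2476 = 0.73
a = 1598.89 − 0.73(1293) = 655
Equilibrium: Y = 655 + 0.73Y + 371
0.27Y = 1026, so Y = 1026/0.27 = 3800

Y = 3800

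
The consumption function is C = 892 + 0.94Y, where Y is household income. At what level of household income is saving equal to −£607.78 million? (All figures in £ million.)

S = Y − C = -892 + 0.06Y
-892 + 0.06Y = -607.78, so 0.06Y = 284.22 and Y = 4737

Y = 4737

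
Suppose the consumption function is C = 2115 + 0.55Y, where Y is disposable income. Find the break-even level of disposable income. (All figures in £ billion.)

Y = 4700

At break-even, C = Y: 2115 + 0.55Y = Y
0.45Y = 2115, so Y = 2115/0.45 = 4700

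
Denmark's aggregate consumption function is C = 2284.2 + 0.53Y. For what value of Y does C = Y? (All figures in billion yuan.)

Y = 4860

At break-even, C = Y: 2284.2 + 0.53Y = Y
0.47Y = 2284.2, so Y = 2284.2/0.47 = 4860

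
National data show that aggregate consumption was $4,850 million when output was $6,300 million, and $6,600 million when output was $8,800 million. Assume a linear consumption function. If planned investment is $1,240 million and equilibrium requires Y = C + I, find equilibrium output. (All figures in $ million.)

MPC = (6600 − 4850)/(8800 − 6300) = 1750/2500 = 0.7
a = 4850 − 0.7(6300) = 440
Equilibrium: Y = 440 + 0.7Y + 1240
0.3Y = 1680, so Y = 1680/0.3 = 5600

Y = 5600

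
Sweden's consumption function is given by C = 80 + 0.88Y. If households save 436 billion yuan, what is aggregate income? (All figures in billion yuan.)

Y = 4300

S = Y − C = -80 + 0.12Y
-80 + 0.12Y = 436, so 0.12Y = 516 and Y = 4300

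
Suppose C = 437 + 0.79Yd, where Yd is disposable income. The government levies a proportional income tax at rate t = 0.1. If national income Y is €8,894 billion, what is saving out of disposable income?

Yd = (1 − 0.1)(8894) = 0.9(8894) = 8004.6
C = 437 + 0.79(8004.6) = 437 + 6323.634 = 6760.634
S = Yd − C = 8004.6 − 6760.634 = 1243.966

S = 1243.966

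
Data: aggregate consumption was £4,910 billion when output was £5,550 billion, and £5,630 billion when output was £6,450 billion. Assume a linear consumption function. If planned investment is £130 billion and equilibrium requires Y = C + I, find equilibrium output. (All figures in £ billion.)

MPC = (5630 − 4910)/(6450 − 5550) = 720/900 = 0.8
a = 4910 − 0.8(5550) = 470
Equilibrium: Y = 470 + 0.8Y + 130
0.2Y = 600, so Y = 600/0.2 = 3000

Y = 3000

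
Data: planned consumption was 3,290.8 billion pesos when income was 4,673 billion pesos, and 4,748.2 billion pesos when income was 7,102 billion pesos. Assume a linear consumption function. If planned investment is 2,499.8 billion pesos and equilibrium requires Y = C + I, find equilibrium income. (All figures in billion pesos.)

Y = 7467

MPC = (4748.2 − 3290.8)/(7102 − 4673) = 1457.4/2429 = 0.6
a = 3290.8 − 0.6(4673) = 487
Equilibrium: Y = 487 + 0.6Y + 2499.8
0.4Y = 2986.8, so Y = 2986.8/0.4 = 7467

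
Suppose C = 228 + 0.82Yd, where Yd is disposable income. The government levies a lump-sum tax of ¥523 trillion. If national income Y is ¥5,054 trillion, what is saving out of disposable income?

S = 587.58

Yd = Y − T = 5054 − 523 = 4531
C = 228 + 0.82(4531) = 228 + 3715.42 = 3943.42
S = Yd − C = 4531 − 3943.42 = 587.58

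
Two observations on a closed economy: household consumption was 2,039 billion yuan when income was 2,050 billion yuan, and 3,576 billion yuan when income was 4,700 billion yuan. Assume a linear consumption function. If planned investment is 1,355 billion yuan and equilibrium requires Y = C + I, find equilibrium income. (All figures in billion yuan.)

MPC = (3576 − 2039)/(4700 − 2050) = 1537/2650 = 0.58
a = 2039 − 0.58(2050) = 850
Equilibrium: Y = 850 + 0.58Y + 1355
0.42Y = 2205, so Y = 2205/0.42 = 5250

Y = 5250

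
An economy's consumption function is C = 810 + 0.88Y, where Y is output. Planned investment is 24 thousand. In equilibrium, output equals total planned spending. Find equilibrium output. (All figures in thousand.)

Y = 6950

Y = C + I = 810 + 0.88Y + 24
Y − 0.88Y = 834
0.12Y = 834, so Y = 834/0.12 = 6950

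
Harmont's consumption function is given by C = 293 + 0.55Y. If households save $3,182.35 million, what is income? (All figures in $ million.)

S = Y − C = -293 + 0.45Y
-293 + 0.45Y = 3182.35, so 0.45Y = 3475.35 and Y = 7723

Y = 7723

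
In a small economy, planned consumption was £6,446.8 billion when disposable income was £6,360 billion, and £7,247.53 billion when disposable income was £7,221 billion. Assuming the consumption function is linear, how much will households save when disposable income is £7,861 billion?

MPC = (7247.53 − 6446.8)/(7221 − 6360) = 800.73/861 = 0.93
a = 6446.8 − 0.93(6360) = 6446.8 − 5914.8 = 532
C = 532 + 0.93(7861) = 7842.73
S = 7861 − 7842.73 = 18.27

S = 18.27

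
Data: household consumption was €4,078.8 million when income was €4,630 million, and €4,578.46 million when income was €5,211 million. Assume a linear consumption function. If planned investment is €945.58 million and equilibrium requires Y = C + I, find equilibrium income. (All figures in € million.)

MPC = (4578.46 − 4078.8)/(5211 − 4630) = 499.66/581 = 0.86
a = 4078.8 − 0.86(4630) = 97
Equilibrium: Y = 97 + 0.86Y + 945.58
0.14Y = 1042.58, so Y = 1042.58/0.14 = 7447

Y = 7447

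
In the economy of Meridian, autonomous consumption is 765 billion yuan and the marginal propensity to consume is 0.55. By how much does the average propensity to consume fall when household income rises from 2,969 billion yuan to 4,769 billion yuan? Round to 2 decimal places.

ΔAPC = 0.10

At Y = 2969: C = 765 + 0.55(2969) = 2397.95, APC = 2397.95/2969 = 0.808
At Y = 4769: C = 3387.95, APC = 3387.95/4769 = 0.710
Fall in APC = 0.808 − 0.710 = 0.098 ≈ 0.10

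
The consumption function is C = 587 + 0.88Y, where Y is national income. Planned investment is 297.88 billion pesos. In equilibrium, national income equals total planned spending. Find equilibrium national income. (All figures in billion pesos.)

Y = 7374

Y = C + I = 587 + 0.88Y + 297.88
Y − 0.88Y = 884.88
0.12Y = 884.88, so Y = 884.88/0.12 = 7374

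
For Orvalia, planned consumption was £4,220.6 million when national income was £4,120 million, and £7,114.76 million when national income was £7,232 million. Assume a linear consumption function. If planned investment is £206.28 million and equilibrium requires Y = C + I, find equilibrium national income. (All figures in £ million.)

Y = 8504

MPC = (7114.76 − 4220.6)/(7232 − 4120) = 2894.16/3112 = 0.93
a = 4220.6 − 0.93(4120) = 389
Equilibrium: Y = 389 + 0.93Y + 206.28
0.07Y = 595.28, so Y = 595.28/0.07 = 8504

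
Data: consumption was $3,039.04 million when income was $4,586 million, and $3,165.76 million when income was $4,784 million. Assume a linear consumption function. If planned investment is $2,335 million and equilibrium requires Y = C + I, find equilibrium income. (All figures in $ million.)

MPC = (3165.76 − 3039.04)/(4784 − 4586) = 126.72/198 = 0.64
a = 3039.04 − 0.64(4586) = 104
Equilibrium: Y = 104 + 0.64Y + 2335
0.36Y = 2439, so Y = 2439/0.36 = 6775

Y = 6775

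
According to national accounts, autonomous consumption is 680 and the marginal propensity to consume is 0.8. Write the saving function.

S = -680 + 0.2Y

S = Y − C = Y − (680 + 0.8Y) = -680 + (1 − 0.8)Y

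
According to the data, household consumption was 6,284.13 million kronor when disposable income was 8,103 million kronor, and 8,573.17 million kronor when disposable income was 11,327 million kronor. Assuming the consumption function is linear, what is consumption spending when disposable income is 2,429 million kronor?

C = 2255.59

MPC = (8573.17 − 6284.13)/(11327 − 8103) = 2289.04/3224 = 0.71
a = 6284.13 − 0.71(8103) = 6284.13 − 5753.13 = 531
C = 531 + 0.71(2429) = 531 + 1724.59 = 2255.59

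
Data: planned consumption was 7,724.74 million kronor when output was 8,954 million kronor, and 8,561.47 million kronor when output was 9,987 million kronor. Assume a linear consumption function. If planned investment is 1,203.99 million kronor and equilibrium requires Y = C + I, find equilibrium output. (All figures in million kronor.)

MPC = (8561.47 − 7724.74)/(9987 − 8954) = 836.73/1033 = 0.81
a = 7724.74 − 0.81(8954) = 472
Equilibrium: Y = 472 + 0.81Y + 1203.99
0.19Y = 1675.99, so Y = 1675.99/0.19 = 8821

Y = 8821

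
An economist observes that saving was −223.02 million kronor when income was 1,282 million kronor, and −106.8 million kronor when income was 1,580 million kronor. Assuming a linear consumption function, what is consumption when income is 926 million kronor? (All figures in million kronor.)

MPS = ΔS/ΔY = (-106.8 − (-223.02))/(1580 − 1282) = 116.22/298 = 0.39
MPC = 1 − MPS = 0.61
Autonomous saving = -223.02 − 0.39(1282) = -723, so a = 723
C = 723 + 0.61(926) = 723 + 564.86 = 1287.86

C = 1287.86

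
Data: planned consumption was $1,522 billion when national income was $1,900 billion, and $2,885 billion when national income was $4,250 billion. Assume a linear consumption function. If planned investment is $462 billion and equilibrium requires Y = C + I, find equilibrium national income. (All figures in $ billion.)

MPC = (2885 − 1522)/(4250 − 1900) = 1363/2350 = 0.58
a = 1522 − 0.58(1900) = 420
Equilibrium: Y = 420 + 0.58Y + 462
0.42Y = 882, so Y = 882/0.42 = 2100

Y = 2100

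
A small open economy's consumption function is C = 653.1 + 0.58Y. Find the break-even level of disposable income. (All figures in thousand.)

Y = 1555

At break-even, C = Y: 653.1 + 0.58Y = Y
0.42Y = 653.1, so Y = 653.1/0.42 = 1555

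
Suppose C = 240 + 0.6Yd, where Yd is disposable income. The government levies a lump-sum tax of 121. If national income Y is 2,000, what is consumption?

C = 1367.4

Yd = Y − T = 2000 − 121 = 1879
C = 240 + 0.6(1879) = 240 + 1127.4 = 1367.4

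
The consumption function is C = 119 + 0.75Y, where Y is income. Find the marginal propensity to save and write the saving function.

MPS = 0.25; S = -119 + 0.25Y

MPS = 1 − MPC = 1 − 0.75 = 0.25
S = Y − C = -119 + 0.25Y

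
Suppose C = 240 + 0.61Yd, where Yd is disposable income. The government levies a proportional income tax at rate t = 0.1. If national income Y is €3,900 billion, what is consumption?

Yd = (1 − 0.1)(3900) = 0.9(3900) = 3510
C = 240 + 0.61(3510) = 240 + 2141.1 = 2381.1

C = 2381.1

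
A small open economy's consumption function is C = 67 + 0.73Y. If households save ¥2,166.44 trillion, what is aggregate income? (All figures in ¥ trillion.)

Y = 8272

S = Y − C = -67 + 0.27Y
-67 + 0.27Y = 2166.44, so 0.27Y = 2233.44 and Y = 8272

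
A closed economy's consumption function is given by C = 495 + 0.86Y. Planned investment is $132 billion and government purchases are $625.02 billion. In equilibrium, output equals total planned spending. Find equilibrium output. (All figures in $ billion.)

Y = 8943

Y = C + I + G = 495 + 0.86Y + 132 + 625.02
Y − 0.86Y = 1252.02
0.14Y = 1252.02, so Y = 1252.02/0.14 = 8943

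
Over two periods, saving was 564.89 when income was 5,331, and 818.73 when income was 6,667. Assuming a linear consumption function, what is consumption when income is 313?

C = 701.53

MPS = ΔS/ΔY = (818.73 − 564.89)/(6667 − 5331) = 253.84/1336 = 0.19
MPC = 1 − MPS = 0.81
Autonomous saving = 564.89 − 0.19(5331) = -448, so a = 448
C = 448 + 0.81(313) = 448 + 253.53 = 701.53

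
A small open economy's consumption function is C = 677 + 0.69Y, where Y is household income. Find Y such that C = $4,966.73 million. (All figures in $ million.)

Y = 6217

677 + 0.69Y = 4966.73
0.69Y = 4289.73, so Y = 4289.73/0.69 = 6217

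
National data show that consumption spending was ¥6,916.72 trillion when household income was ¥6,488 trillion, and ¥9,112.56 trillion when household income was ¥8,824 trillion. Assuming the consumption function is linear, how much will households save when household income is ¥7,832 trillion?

S = -348.08

MPC = (9112.56 − 6916.72)/(8824 − 6488) = 2195.84/2336 = 0.94
a = 6916.72 − 0.94(6488) = 6916.72 − 6098.72 = 818
C = 818 + 0.94(7832) = 8180.08
S = 7832 − 8180.08 = -348.08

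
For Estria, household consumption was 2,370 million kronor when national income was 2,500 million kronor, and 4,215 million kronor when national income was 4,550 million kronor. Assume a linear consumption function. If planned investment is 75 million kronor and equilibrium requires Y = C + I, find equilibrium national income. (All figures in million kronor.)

Y = 1950

MPC = (4215 − 2370)/(4550 − 2500) = 1845/2050 = 0.9
a = 2370 − 0.9(2500) = 120
Equilibrium: Y = 120 + 0.9Y + 75
0.1Y = 195, so Y = 195/0.1 = 1950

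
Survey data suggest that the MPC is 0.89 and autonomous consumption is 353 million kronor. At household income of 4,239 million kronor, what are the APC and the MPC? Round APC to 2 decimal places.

MPC = 0.89 (the slope of the consumption function)
C = 353 + 0.89(4239) = 4125.71, so APC = 4125.71/4239 = 0.97

APC = 0.97; MPC = 0.89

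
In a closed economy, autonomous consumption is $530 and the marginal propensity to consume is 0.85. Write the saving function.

S = Y − C = Y − (530 + 0.85Y) = -530 + (1 − 0.85)Y

S = -530 + 0.15Y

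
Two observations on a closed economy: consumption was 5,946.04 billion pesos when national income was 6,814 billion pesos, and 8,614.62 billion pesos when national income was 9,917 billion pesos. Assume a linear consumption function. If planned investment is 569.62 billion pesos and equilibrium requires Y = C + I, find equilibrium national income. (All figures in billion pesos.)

Y = 4683

MPC = (8614.62 − 5946.04)/(9917 − 6814) = 2668.58/3103 = 0.86
a = 5946.04 − 0.86(6814) = 86
Equilibrium: Y = 86 + 0.86Y + 569.62
0.14Y = 655.62, so Y = 655.62/0.14 = 4683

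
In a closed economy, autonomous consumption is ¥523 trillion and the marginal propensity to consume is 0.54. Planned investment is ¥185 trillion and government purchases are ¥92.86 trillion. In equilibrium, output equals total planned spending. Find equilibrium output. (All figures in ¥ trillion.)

Y = 1741

Y = C + I + G = 523 + 0.54Y + 185 + 92.86
Y − 0.54Y = 800.86
0.46Y = 800.86, so Y = 800.86/0.46 = 1741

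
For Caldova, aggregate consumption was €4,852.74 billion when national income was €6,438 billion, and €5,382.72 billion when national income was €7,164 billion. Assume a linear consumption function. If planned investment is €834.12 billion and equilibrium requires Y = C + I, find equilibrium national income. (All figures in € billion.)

Y = 3656

MPC = (5382.72 − 4852.74)/(7164 − 6438) = 529.98/726 = 0.73
a = 4852.74 − 0.73(6438) = 153
Equilibrium: Y = 153 + 0.73Y + 834.12
0.27Y = 987.12, so Y = 987.12/0.27 = 3656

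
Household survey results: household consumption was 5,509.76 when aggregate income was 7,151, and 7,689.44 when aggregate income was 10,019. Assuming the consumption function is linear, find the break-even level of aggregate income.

Y = 312.5

MPC = (7689.44 − 5509.76)/(10019 − 7151) = 2179.68/2868 = 0.76
a = 5509.76 − 0.76(7151) = 5509.76 − 5434.76 = 75
Break-even: Y = a/(1−MPC) = 75/0.24 = 312.5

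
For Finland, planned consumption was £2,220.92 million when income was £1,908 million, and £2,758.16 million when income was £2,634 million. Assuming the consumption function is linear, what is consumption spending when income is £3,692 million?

C = 3541.08

MPC = (2758.16 − 2220.92)/(2634 − 1908) = 537.24/726 = 0.74
a = 2220.92 − 0.74(1908) = 2220.92 − 1411.92 = 809
C = 809 + 0.74(3692) = 809 + 2732.08 = 3541.08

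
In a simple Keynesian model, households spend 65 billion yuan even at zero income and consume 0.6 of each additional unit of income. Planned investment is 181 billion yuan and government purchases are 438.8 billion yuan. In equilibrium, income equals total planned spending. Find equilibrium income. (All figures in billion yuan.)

Y = C + I + G = 65 + 0.6Y + 181 + 438.8
Y − 0.6Y = 684.8
0.4Y = 684.8, so Y = 684.8/0.4 = 1712

Y = 1712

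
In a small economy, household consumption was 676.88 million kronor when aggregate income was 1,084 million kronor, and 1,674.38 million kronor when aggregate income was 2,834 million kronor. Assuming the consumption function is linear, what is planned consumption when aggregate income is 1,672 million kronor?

MPC = (1674.38 − 676.88)/(2834 − 1084) = 997.5/1750 = 0.57
a = 676.88 − 0.57(1084) = 676.88 − 617.88 = 59
C = 59 + 0.57(1672) = 59 + 953.04 = 1012.04

C = 1012.04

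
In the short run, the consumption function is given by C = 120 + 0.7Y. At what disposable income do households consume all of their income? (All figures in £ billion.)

Y = 400

At break-even, C = Y: 120 + 0.7Y = Y
0.3Y = 120, so Y = 120/0.3 = 400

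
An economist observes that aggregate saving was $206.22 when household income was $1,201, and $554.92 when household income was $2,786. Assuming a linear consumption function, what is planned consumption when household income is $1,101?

MPS = ΔS/ΔY = (554.92 − 206.22)/(2786 − 1201) = 348.7/1585 = 0.22
MPC = 1 − MPS = 0.78
Autonomous saving = 206.22 − 0.22(1201) = -58, so a = 58
C = 58 + 0.78(1101) = 58 + 858.78 = 916.78

C = 916.78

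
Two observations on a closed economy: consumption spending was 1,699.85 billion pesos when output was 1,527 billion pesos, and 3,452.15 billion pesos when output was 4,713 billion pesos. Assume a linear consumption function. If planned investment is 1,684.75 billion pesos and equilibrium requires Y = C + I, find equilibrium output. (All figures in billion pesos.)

Y = 5655

MPC = (3452.15 − 1699.85)/(4713 − 1527) = 1752.3/3186 = 0.55
a = 1699.85 − 0.55(1527) = 860
Equilibrium: Y = 860 + 0.55Y + 1684.75
0.45Y = 2544.75, so Y = 2544.75/0.45 = 5655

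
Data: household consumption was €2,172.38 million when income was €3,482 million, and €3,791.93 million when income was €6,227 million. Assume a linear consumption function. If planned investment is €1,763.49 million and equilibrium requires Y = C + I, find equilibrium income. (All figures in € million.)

MPC = (3791.93 − 2172.38)/(6227 − 3482) = 1619.55/2745 = 0.59
a = 2172.38 − 0.59(3482) = 118
Equilibrium: Y = 118 + 0.59Y + 1763.49
0.41Y = 1881.49, so Y = 1881.49/0.41 = 4589

Y = 4589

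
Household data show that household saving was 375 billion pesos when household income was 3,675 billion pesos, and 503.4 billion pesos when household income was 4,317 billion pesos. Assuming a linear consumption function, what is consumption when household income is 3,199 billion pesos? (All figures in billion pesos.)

MPS = ΔS/ΔY = (503.4 − 375)/(4317 − 3675) = 128.4/642 = 0.2
MPC = 1 − MPS = 0.8
Autonomous saving = 375 − 0.2(3675) = -360, so a = 360
C = 360 + 0.8(3199) = 360 + 2559.2 = 2919.2

C = 2919.2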